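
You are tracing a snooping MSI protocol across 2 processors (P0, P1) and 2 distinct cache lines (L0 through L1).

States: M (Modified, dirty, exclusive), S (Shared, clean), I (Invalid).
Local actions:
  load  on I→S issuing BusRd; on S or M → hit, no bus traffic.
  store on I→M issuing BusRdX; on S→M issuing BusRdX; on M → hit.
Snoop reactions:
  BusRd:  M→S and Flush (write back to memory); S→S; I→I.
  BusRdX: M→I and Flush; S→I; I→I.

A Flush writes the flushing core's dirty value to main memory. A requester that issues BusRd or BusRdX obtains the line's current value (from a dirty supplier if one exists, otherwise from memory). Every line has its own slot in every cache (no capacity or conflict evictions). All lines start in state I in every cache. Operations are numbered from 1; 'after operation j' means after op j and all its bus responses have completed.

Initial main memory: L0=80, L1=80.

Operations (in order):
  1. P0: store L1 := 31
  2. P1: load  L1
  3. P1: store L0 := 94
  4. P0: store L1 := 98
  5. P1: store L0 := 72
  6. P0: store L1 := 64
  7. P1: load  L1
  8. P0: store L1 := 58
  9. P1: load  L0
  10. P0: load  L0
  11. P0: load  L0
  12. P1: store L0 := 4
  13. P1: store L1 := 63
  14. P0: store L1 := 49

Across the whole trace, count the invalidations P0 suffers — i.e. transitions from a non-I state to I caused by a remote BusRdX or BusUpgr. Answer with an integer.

invalidations = 2

step 1: P0: store L1 := 31  ⟶  MI  (L1)  txn=BusRdX  M[L1]=80
step 2: P1: load  L1  ⟶  SS  (L1)  txn=BusRd+Flush  M[L1]=31
step 3: P1: store L0 := 94  ⟶  IM  (L0)  txn=BusRdX  M[L0]=80
step 4: P0: store L1 := 98  ⟶  MI  (L1)  txn=BusRdX  M[L1]=31
step 5: P1: store L0 := 72  ⟶  IM  (L0)  txn=∅  M[L0]=80
step 6: P0: store L1 := 64  ⟶  MI  (L1)  txn=∅  M[L1]=31
step 7: P1: load  L1  ⟶  SS  (L1)  txn=BusRd+Flush  M[L1]=64
step 8: P0: store L1 := 58  ⟶  MI  (L1)  txn=BusRdX  M[L1]=64
step 9: P1: load  L0  ⟶  IM  (L0)  txn=∅  M[L0]=80
step 10: P0: load  L0  ⟶  SS  (L0)  txn=BusRd+Flush  M[L0]=72
step 11: P0: load  L0  ⟶  SS  (L0)  txn=∅  M[L0]=72
step 12: P1: store L0 := 4  ⟶  IM  (L0)  txn=BusRdX  M[L0]=72
step 13: P1: store L1 := 63  ⟶  IM  (L1)  txn=BusRdX+Flush  M[L1]=58
step 14: P0: store L1 := 49  ⟶  MI  (L1)  txn=BusRdX+Flush  M[L1]=63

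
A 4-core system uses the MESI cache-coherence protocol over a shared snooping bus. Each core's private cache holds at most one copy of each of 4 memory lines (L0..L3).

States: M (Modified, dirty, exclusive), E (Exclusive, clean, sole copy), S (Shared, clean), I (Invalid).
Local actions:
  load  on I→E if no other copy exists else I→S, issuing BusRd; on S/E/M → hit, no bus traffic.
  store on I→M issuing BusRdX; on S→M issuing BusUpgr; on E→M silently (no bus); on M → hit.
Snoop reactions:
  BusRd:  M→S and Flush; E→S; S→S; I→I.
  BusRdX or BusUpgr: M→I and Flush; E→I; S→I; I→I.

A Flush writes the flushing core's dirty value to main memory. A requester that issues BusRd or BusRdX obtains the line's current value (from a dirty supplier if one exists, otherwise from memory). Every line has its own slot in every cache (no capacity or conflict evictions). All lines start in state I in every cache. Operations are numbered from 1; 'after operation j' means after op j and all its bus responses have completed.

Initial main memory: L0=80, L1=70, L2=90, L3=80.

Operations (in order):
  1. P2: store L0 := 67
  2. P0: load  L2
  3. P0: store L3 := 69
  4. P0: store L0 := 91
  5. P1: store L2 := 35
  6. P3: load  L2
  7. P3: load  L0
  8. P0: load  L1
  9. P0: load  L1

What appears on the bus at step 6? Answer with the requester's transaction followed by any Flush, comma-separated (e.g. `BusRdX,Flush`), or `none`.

step 1: P2: store L0 := 67  ⟶  IIMI  (L0)  txn=BusRdX  M[L0]=80
step 2: P0: load  L2  ⟶  EIII  (L2)  txn=BusRd  M[L2]=90
step 3: P0: store L3 := 69  ⟶  MIII  (L3)  txn=BusRdX  M[L3]=80
step 4: P0: store L0 := 91  ⟶  MIII  (L0)  txn=BusRdX+Flush  M[L0]=67
step 5: P1: store L2 := 35  ⟶  IMII  (L2)  txn=BusRdX  M[L2]=90
step 6: P3: load  L2  ⟶  ISIS  (L2)  txn=BusRd+Flush  M[L2]=35
step 7: P3: load  L0  ⟶  SIIS  (L0)  txn=BusRd+Flush  M[L0]=91
step 8: P0: load  L1  ⟶  EIII  (L1)  txn=BusRd  M[L1]=70
step 9: P0: load  L1  ⟶  EIII  (L1)  txn=∅  M[L1]=70

bus = BusRd,Flush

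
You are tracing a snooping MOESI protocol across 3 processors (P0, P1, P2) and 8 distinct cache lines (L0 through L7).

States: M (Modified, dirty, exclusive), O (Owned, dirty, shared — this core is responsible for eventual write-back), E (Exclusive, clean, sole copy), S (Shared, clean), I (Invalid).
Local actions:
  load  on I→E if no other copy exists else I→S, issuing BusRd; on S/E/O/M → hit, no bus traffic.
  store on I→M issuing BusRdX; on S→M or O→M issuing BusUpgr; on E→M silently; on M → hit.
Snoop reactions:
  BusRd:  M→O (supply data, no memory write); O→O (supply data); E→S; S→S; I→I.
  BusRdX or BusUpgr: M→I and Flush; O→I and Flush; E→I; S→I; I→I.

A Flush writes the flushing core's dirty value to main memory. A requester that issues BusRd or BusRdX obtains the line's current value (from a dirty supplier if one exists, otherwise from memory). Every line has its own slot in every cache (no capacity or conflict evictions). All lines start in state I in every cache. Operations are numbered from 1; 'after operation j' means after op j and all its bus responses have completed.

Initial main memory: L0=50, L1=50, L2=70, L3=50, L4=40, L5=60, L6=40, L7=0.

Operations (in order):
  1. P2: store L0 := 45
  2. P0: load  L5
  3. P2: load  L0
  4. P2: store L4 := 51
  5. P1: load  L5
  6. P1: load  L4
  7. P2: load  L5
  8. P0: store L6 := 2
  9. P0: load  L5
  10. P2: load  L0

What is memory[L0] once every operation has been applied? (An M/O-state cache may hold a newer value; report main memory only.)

memory[L0] = 50

step 1: P2: store L0 := 45  ⟶  IIM  (L0)  txn=BusRdX  M[L0]=50
step 2: P0: load  L5  ⟶  EII  (L5)  txn=BusRd  M[L5]=60
step 3: P2: load  L0  ⟶  IIM  (L0)  txn=∅  M[L0]=50
step 4: P2: store L4 := 51  ⟶  IIM  (L4)  txn=BusRdX  M[L4]=40
step 5: P1: load  L5  ⟶  SSI  (L5)  txn=BusRd  M[L5]=60
step 6: P1: load  L4  ⟶  ISO  (L4)  txn=BusRd  M[L4]=40
step 7: P2: load  L5  ⟶  SSS  (L5)  txn=BusRd  M[L5]=60
step 8: P0: store L6 := 2  ⟶  MII  (L6)  txn=BusRdX  M[L6]=40
step 9: P0: load  L5  ⟶  SSS  (L5)  txn=∅  M[L5]=60
step 10: P2: load  L0  ⟶  IIM  (L0)  txn=∅  M[L0]=50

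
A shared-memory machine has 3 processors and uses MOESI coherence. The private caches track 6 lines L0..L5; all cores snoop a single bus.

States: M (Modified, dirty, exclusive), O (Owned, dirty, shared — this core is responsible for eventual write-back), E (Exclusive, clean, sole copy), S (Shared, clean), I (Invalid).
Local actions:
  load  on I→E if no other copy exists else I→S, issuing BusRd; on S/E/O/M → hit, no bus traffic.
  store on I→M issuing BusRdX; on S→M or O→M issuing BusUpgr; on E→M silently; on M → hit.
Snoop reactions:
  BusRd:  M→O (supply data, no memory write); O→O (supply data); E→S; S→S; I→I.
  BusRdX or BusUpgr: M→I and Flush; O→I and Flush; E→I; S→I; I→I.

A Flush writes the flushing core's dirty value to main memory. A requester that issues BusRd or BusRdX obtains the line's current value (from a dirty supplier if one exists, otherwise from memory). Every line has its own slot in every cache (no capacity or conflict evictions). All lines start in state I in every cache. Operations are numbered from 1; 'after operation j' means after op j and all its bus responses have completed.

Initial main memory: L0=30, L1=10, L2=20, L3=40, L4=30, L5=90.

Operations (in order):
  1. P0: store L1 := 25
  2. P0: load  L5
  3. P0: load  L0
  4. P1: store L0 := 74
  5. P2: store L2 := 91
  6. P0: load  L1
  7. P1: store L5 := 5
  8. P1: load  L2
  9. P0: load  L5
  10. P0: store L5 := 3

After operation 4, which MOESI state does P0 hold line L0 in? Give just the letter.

1. P0: store L1 := 25  bus=[BusRdX]  L1: P0=M P1=I P2=I  mem[L1]=10
2. P0: load  L5  bus=[BusRd]  L5: P0=E P1=I P2=I  mem[L5]=90
3. P0: load  L0  bus=[BusRd]  L0: P0=E P1=I P2=I  mem[L0]=30
4. P1: store L0 := 74  bus=[BusRdX]  L0: P0=I P1=M P2=I  mem[L0]=30
5. P2: store L2 := 91  bus=[BusRdX]  L2: P0=I P1=I P2=M  mem[L2]=20
6. P0: load  L1  bus=[-]  L1: P0=M P1=I P2=I  mem[L1]=10
7. P1: store L5 := 5  bus=[BusRdX]  L5: P0=I P1=M P2=I  mem[L5]=90
8. P1: load  L2  bus=[BusRd]  L2: P0=I P1=S P2=O  mem[L2]=20
9. P0: load  L5  bus=[BusRd]  L5: P0=S P1=O P2=I  mem[L5]=90
10. P0: store L5 := 3  bus=[BusUpgr,Flush]  L5: P0=M P1=I P2=I  mem[L5]=5

state = I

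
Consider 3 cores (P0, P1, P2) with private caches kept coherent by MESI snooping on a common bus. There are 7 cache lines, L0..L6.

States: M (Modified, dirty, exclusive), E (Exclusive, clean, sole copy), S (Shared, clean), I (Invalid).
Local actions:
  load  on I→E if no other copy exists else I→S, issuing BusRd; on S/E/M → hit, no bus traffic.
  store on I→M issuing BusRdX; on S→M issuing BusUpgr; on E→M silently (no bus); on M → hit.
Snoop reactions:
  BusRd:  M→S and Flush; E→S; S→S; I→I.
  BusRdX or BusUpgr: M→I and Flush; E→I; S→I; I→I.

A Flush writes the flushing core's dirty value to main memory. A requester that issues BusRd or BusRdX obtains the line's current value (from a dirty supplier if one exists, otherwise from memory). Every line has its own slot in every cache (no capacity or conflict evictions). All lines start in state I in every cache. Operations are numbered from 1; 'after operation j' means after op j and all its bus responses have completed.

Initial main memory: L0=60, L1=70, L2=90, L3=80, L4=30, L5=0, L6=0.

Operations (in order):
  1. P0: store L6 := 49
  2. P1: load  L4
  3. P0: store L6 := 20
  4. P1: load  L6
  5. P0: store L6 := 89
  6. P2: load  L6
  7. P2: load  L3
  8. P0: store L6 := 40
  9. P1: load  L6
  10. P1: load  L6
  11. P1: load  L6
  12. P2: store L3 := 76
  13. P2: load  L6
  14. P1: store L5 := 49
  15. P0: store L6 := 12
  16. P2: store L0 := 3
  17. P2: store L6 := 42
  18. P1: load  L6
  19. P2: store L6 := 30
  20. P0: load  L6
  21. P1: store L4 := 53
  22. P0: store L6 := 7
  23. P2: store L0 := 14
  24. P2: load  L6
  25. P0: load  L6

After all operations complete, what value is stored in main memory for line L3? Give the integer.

memory[L3] = 80

1. P0: store L6 := 49  bus=[BusRdX]  L6: P0=M P1=I P2=I  mem[L6]=0
2. P1: load  L4  bus=[BusRd]  L4: P0=I P1=E P2=I  mem[L4]=30
3. P0: store L6 := 20  bus=[-]  L6: P0=M P1=I P2=I  mem[L6]=0
4. P1: load  L6  bus=[BusRd,Flush]  L6: P0=S P1=S P2=I  mem[L6]=20
5. P0: store L6 := 89  bus=[BusUpgr]  L6: P0=M P1=I P2=I  mem[L6]=20
6. P2: load  L6  bus=[BusRd,Flush]  L6: P0=S P1=I P2=S  mem[L6]=89
7. P2: load  L3  bus=[BusRd]  L3: P0=I P1=I P2=E  mem[L3]=80
8. P0: store L6 := 40  bus=[BusUpgr]  L6: P0=M P1=I P2=I  mem[L6]=89
9. P1: load  L6  bus=[BusRd,Flush]  L6: P0=S P1=S P2=I  mem[L6]=40
10. P1: load  L6  bus=[-]  L6: P0=S P1=S P2=I  mem[L6]=40
11. P1: load  L6  bus=[-]  L6: P0=S P1=S P2=I  mem[L6]=40
12. P2: store L3 := 76  bus=[-]  L3: P0=I P1=I P2=M  mem[L3]=80
13. P2: load  L6  bus=[BusRd]  L6: P0=S P1=S P2=S  mem[L6]=40
14. P1: store L5 := 49  bus=[BusRdX]  L5: P0=I P1=M P2=I  mem[L5]=0
15. P0: store L6 := 12  bus=[BusUpgr]  L6: P0=M P1=I P2=I  mem[L6]=40
16. P2: store L0 := 3  bus=[BusRdX]  L0: P0=I P1=I P2=M  mem[L0]=60
17. P2: store L6 := 42  bus=[BusRdX,Flush]  L6: P0=I P1=I P2=M  mem[L6]=12
18. P1: load  L6  bus=[BusRd,Flush]  L6: P0=I P1=S P2=S  mem[L6]=42
19. P2: store L6 := 30  bus=[BusUpgr]  L6: P0=I P1=I P2=M  mem[L6]=42
20. P0: load  L6  bus=[BusRd,Flush]  L6: P0=S P1=I P2=S  mem[L6]=30
21. P1: store L4 := 53  bus=[-]  L4: P0=I P1=M P2=I  mem[L4]=30
22. P0: store L6 := 7  bus=[BusUpgr]  L6: P0=M P1=I P2=I  mem[L6]=30
23. P2: store L0 := 14  bus=[-]  L0: P0=I P1=I P2=M  mem[L0]=60
24. P2: load  L6  bus=[BusRd,Flush]  L6: P0=S P1=I P2=S  mem[L6]=7
25. P0: load  L6  bus=[-]  L6: P0=S P1=I P2=S  mem[L6]=7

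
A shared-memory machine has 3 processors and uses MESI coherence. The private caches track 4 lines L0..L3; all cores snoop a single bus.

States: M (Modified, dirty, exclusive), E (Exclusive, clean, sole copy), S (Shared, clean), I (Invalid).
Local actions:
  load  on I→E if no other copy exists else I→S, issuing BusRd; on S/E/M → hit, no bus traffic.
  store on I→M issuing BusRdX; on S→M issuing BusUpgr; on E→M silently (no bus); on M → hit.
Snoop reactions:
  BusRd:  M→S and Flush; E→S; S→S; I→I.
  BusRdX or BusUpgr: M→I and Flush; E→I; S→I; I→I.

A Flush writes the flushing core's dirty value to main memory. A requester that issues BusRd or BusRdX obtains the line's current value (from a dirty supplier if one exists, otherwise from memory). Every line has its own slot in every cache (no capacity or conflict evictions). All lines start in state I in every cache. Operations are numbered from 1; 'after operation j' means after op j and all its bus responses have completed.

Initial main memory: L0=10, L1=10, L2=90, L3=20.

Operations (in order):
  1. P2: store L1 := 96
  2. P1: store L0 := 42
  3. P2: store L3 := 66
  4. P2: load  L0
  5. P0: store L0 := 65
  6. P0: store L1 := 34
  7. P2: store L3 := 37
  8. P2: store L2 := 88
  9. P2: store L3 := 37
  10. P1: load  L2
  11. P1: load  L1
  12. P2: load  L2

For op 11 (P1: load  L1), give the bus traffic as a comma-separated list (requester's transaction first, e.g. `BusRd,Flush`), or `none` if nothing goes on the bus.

  op1 P2: store L1 := 96 → I/I/M on L1; bus BusRdX; mem=10
  op2 P1: store L0 := 42 → I/M/I on L0; bus BusRdX; mem=10
  op3 P2: store L3 := 66 → I/I/M on L3; bus BusRdX; mem=20
  op4 P2: load  L0 → I/S/S on L0; bus BusRd Flush; mem=42
  op5 P0: store L0 := 65 → M/I/I on L0; bus BusRdX; mem=42
  op6 P0: store L1 := 34 → M/I/I on L1; bus BusRdX Flush; mem=96
  op7 P2: store L3 := 37 → I/I/M on L3; bus (none); mem=20
  op8 P2: store L2 := 88 → I/I/M on L2; bus BusRdX; mem=90
  op9 P2: store L3 := 37 → I/I/M on L3; bus (none); mem=20
  op10 P1: load  L2 → I/S/S on L2; bus BusRd Flush; mem=88
  op11 P1: load  L1 → S/S/I on L1; bus BusRd Flush; mem=34
  op12 P2: load  L2 → I/S/S on L2; bus (none); mem=88

bus = BusRd,Flush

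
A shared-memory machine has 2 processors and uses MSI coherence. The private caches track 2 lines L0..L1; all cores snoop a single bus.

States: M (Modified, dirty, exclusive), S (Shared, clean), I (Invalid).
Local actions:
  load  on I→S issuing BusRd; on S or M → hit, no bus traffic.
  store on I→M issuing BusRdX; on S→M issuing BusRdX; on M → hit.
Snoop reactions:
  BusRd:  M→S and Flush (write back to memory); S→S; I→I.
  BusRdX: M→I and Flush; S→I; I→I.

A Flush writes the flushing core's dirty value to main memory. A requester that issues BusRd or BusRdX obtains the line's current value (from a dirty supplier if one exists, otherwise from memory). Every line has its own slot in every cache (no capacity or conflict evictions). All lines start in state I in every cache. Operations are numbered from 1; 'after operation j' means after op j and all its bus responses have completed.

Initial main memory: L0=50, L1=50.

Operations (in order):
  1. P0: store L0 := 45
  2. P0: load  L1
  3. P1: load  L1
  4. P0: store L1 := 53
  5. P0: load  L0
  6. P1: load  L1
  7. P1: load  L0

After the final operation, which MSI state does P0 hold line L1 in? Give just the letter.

state = S

step 1: P0: store L0 := 45  ⟶  MI  (L0)  txn=BusRdX  M[L0]=50
step 2: P0: load  L1  ⟶  SI  (L1)  txn=BusRd  M[L1]=50
step 3: P1: load  L1  ⟶  SS  (L1)  txn=BusRd  M[L1]=50
step 4: P0: store L1 := 53  ⟶  MI  (L1)  txn=BusRdX  M[L1]=50
step 5: P0: load  L0  ⟶  MI  (L0)  txn=∅  M[L0]=50
step 6: P1: load  L1  ⟶  SS  (L1)  txn=BusRd+Flush  M[L1]=53
step 7: P1: load  L0  ⟶  SS  (L0)  txn=BusRd+Flush  M[L0]=45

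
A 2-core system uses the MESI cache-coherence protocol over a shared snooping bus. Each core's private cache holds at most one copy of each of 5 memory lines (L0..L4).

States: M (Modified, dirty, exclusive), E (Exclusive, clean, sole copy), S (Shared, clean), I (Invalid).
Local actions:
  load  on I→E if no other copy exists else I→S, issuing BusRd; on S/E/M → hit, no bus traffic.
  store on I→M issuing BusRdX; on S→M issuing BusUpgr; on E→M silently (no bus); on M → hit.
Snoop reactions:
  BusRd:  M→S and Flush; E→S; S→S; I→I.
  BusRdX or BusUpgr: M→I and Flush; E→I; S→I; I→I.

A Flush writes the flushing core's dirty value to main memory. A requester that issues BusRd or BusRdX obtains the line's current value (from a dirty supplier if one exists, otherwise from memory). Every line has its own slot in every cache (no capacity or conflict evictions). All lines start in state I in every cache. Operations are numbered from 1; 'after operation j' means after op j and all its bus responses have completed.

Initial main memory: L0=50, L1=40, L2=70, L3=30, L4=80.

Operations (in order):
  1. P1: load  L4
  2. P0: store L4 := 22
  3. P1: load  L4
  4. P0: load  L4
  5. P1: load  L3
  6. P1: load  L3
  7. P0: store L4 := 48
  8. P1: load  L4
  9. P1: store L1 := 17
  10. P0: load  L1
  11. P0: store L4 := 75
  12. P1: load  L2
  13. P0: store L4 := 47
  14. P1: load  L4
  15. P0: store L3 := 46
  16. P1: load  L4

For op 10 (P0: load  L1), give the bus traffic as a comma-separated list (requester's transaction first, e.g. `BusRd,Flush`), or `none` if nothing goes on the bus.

[1] P1: load  L4 | P0:I, P1:E(80) | bus: BusRd
[2] P0: store L4 := 22 | P0:M(22), P1:I | bus: BusRdX
[3] P1: load  L4 | P0:S(22), P1:S(22) | bus: BusRd,Flush
[4] P0: load  L4 | P0:S(22), P1:S(22) | bus: none
[5] P1: load  L3 | P0:I, P1:E(30) | bus: BusRd
[6] P1: load  L3 | P0:I, P1:E(30) | bus: none
[7] P0: store L4 := 48 | P0:M(48), P1:I | bus: BusUpgr
[8] P1: load  L4 | P0:S(48), P1:S(48) | bus: BusRd,Flush
[9] P1: store L1 := 17 | P0:I, P1:M(17) | bus: BusRdX
[10] P0: load  L1 | P0:S(17), P1:S(17) | bus: BusRd,Flush
[11] P0: store L4 := 75 | P0:M(75), P1:I | bus: BusUpgr
[12] P1: load  L2 | P0:I, P1:E(70) | bus: BusRd
[13] P0: store L4 := 47 | P0:M(47), P1:I | bus: none
[14] P1: load  L4 | P0:S(47), P1:S(47) | bus: BusRd,Flush
[15] P0: store L3 := 46 | P0:M(46), P1:I | bus: BusRdX
[16] P1: load  L4 | P0:S(47), P1:S(47) | bus: none

bus = BusRd,Flush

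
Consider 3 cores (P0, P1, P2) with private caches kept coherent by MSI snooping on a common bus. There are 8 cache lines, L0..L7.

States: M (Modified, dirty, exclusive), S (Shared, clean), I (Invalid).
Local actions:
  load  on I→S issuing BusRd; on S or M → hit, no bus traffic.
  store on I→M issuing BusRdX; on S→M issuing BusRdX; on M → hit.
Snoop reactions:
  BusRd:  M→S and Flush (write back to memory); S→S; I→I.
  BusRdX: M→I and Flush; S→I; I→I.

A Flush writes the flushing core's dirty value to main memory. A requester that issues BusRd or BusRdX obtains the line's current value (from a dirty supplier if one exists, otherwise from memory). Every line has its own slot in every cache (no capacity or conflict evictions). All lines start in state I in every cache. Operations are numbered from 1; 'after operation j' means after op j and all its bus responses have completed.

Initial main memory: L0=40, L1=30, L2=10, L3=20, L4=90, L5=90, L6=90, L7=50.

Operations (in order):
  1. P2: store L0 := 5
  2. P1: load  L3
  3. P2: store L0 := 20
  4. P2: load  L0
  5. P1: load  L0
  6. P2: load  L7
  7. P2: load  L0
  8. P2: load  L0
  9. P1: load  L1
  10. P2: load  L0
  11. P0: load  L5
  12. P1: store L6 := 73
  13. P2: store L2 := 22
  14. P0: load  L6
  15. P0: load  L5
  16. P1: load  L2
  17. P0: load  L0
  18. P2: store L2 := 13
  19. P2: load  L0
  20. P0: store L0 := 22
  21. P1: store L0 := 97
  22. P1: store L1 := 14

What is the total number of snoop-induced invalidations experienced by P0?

1. P2: store L0 := 5  bus=[BusRdX]  L0: P0=I P1=I P2=M  mem[L0]=40
2. P1: load  L3  bus=[BusRd]  L3: P0=I P1=S P2=I  mem[L3]=20
3. P2: store L0 := 20  bus=[-]  L0: P0=I P1=I P2=M  mem[L0]=40
4. P2: load  L0  bus=[-]  L0: P0=I P1=I P2=M  mem[L0]=40
5. P1: load  L0  bus=[BusRd,Flush]  L0: P0=I P1=S P2=S  mem[L0]=20
6. P2: load  L7  bus=[BusRd]  L7: P0=I P1=I P2=S  mem[L7]=50
7. P2: load  L0  bus=[-]  L0: P0=I P1=S P2=S  mem[L0]=20
8. P2: load  L0  bus=[-]  L0: P0=I P1=S P2=S  mem[L0]=20
9. P1: load  L1  bus=[BusRd]  L1: P0=I P1=S P2=I  mem[L1]=30
10. P2: load  L0  bus=[-]  L0: P0=I P1=S P2=S  mem[L0]=20
11. P0: load  L5  bus=[BusRd]  L5: P0=S P1=I P2=I  mem[L5]=90
12. P1: store L6 := 73  bus=[BusRdX]  L6: P0=I P1=M P2=I  mem[L6]=90
13. P2: store L2 := 22  bus=[BusRdX]  L2: P0=I P1=I P2=M  mem[L2]=10
14. P0: load  L6  bus=[BusRd,Flush]  L6: P0=S P1=S P2=I  mem[L6]=73
15. P0: load  L5  bus=[-]  L5: P0=S P1=I P2=I  mem[L5]=90
16. P1: load  L2  bus=[BusRd,Flush]  L2: P0=I P1=S P2=S  mem[L2]=22
17. P0: load  L0  bus=[BusRd]  L0: P0=S P1=S P2=S  mem[L0]=20
18. P2: store L2 := 13  bus=[BusRdX]  L2: P0=I P1=I P2=M  mem[L2]=22
19. P2: load  L0  bus=[-]  L0: P0=S P1=S P2=S  mem[L0]=20
20. P0: store L0 := 22  bus=[BusRdX]  L0: P0=M P1=I P2=I  mem[L0]=20
21. P1: store L0 := 97  bus=[BusRdX,Flush]  L0: P0=I P1=M P2=I  mem[L0]=22
22. P1: store L1 := 14  bus=[BusRdX]  L1: P0=I P1=M P2=I  mem[L1]=30

invalidations = 1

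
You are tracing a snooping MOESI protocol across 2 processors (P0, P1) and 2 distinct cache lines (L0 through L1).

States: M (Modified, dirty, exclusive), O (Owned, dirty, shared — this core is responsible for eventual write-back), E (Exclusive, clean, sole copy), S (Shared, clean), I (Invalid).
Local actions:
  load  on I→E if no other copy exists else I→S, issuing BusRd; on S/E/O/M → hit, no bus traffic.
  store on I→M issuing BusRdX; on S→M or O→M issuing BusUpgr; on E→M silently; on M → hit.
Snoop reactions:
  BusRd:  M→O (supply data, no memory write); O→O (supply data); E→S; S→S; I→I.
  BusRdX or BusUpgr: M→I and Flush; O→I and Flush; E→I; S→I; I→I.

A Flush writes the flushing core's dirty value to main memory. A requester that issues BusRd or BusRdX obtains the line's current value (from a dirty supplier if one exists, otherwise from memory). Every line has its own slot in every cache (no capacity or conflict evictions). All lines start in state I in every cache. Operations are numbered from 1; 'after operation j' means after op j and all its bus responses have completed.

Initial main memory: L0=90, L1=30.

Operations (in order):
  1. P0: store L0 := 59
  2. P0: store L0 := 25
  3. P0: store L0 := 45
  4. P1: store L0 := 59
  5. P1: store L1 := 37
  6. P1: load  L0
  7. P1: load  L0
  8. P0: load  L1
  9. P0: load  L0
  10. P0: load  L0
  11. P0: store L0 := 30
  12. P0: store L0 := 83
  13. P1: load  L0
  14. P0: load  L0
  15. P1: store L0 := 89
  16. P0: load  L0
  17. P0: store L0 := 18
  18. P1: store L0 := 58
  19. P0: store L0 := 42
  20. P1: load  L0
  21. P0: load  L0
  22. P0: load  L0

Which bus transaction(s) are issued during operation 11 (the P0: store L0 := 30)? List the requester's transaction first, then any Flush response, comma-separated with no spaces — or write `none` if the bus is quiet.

[1] P0: store L0 := 59 | P0:M(59), P1:I | bus: BusRdX
[2] P0: store L0 := 25 | P0:M(25), P1:I | bus: none
[3] P0: store L0 := 45 | P0:M(45), P1:I | bus: none
[4] P1: store L0 := 59 | P0:I, P1:M(59) | bus: BusRdX,Flush
[5] P1: store L1 := 37 | P0:I, P1:M(37) | bus: BusRdX
[6] P1: load  L0 | P0:I, P1:M(59) | bus: none
[7] P1: load  L0 | P0:I, P1:M(59) | bus: none
[8] P0: load  L1 | P0:S(37), P1:O(37) | bus: BusRd
[9] P0: load  L0 | P0:S(59), P1:O(59) | bus: BusRd
[10] P0: load  L0 | P0:S(59), P1:O(59) | bus: none
[11] P0: store L0 := 30 | P0:M(30), P1:I | bus: BusUpgr,Flush
[12] P0: store L0 := 83 | P0:M(83), P1:I | bus: none
[13] P1: load  L0 | P0:O(83), P1:S(83) | bus: BusRd
[14] P0: load  L0 | P0:O(83), P1:S(83) | bus: none
[15] P1: store L0 := 89 | P0:I, P1:M(89) | bus: BusUpgr,Flush
[16] P0: load  L0 | P0:S(89), P1:O(89) | bus: BusRd
[17] P0: store L0 := 18 | P0:M(18), P1:I | bus: BusUpgr,Flush
[18] P1: store L0 := 58 | P0:I, P1:M(58) | bus: BusRdX,Flush
[19] P0: store L0 := 42 | P0:M(42), P1:I | bus: BusRdX,Flush
[20] P1: load  L0 | P0:O(42), P1:S(42) | bus: BusRd
[21] P0: load  L0 | P0:O(42), P1:S(42) | bus: none
[22] P0: load  L0 | P0:O(42), P1:S(42) | bus: none

bus = BusUpgr,Flush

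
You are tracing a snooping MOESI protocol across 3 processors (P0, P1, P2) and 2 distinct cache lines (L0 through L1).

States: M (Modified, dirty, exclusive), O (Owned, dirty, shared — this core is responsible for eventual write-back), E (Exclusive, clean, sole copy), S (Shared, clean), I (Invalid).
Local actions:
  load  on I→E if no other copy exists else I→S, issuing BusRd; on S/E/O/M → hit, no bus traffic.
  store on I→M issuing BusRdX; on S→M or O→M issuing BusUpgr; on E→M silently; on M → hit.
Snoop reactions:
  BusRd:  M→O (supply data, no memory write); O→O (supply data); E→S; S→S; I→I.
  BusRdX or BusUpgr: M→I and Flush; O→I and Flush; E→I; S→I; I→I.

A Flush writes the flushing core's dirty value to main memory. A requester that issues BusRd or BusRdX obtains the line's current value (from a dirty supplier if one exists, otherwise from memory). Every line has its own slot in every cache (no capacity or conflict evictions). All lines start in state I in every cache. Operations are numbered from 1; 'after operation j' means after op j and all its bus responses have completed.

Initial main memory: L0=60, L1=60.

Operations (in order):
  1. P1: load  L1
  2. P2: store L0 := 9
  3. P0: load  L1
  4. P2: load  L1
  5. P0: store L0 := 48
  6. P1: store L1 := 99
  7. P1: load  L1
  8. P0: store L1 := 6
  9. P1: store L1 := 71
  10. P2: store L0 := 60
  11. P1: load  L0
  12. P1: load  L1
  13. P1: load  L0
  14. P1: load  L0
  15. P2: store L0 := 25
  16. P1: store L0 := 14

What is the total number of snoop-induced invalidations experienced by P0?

1. P1: load  L1  bus=[BusRd]  L1: P0=I P1=E P2=I  mem[L1]=60
2. P2: store L0 := 9  bus=[BusRdX]  L0: P0=I P1=I P2=M  mem[L0]=60
3. P0: load  L1  bus=[BusRd]  L1: P0=S P1=S P2=I  mem[L1]=60
4. P2: load  L1  bus=[BusRd]  L1: P0=S P1=S P2=S  mem[L1]=60
5. P0: store L0 := 48  bus=[BusRdX,Flush]  L0: P0=M P1=I P2=I  mem[L0]=9
6. P1: store L1 := 99  bus=[BusUpgr]  L1: P0=I P1=M P2=I  mem[L1]=60
7. P1: load  L1  bus=[-]  L1: P0=I P1=M P2=I  mem[L1]=60
8. P0: store L1 := 6  bus=[BusRdX,Flush]  L1: P0=M P1=I P2=I  mem[L1]=99
9. P1: store L1 := 71  bus=[BusRdX,Flush]  L1: P0=I P1=M P2=I  mem[L1]=6
10. P2: store L0 := 60  bus=[BusRdX,Flush]  L0: P0=I P1=I P2=M  mem[L0]=48
11. P1: load  L0  bus=[BusRd]  L0: P0=I P1=S P2=O  mem[L0]=48
12. P1: load  L1  bus=[-]  L1: P0=I P1=M P2=I  mem[L1]=6
13. P1: load  L0  bus=[-]  L0: P0=I P1=S P2=O  mem[L0]=48
14. P1: load  L0  bus=[-]  L0: P0=I P1=S P2=O  mem[L0]=48
15. P2: store L0 := 25  bus=[BusUpgr]  L0: P0=I P1=I P2=M  mem[L0]=48
16. P1: store L0 := 14  bus=[BusRdX,Flush]  L0: P0=I P1=M P2=I  mem[L0]=25

invalidations = 3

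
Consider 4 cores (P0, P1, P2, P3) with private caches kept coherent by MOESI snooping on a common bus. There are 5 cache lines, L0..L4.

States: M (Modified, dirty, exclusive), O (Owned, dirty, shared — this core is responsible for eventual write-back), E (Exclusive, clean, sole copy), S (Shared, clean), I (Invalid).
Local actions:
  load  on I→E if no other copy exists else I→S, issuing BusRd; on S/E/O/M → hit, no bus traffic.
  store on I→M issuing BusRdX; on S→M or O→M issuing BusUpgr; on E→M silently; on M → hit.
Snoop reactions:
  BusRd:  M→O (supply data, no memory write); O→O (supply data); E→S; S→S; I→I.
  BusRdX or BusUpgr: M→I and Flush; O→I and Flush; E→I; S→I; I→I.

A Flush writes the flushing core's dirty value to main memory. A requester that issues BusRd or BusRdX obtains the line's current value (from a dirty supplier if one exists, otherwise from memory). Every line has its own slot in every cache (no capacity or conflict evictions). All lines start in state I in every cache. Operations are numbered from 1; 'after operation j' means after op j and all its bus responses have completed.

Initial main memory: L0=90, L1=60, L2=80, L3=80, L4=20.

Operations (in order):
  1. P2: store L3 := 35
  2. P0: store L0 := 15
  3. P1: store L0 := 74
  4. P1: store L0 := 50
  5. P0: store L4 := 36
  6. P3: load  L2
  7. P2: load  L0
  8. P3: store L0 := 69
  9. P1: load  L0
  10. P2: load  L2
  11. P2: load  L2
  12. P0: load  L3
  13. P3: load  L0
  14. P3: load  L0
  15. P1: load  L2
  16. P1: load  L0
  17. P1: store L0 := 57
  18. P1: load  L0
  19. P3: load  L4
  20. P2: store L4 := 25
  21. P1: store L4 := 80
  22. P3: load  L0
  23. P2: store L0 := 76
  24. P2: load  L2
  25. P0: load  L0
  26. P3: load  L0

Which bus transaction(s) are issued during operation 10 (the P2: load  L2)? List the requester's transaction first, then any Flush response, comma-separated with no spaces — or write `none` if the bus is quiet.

bus = BusRd

1. P2: store L3 := 35  bus=[BusRdX]  L3: P0=I P1=I P2=M P3=I  mem[L3]=80
2. P0: store L0 := 15  bus=[BusRdX]  L0: P0=M P1=I P2=I P3=I  mem[L0]=90
3. P1: store L0 := 74  bus=[BusRdX,Flush]  L0: P0=I P1=M P2=I P3=I  mem[L0]=15
4. P1: store L0 := 50  bus=[-]  L0: P0=I P1=M P2=I P3=I  mem[L0]=15
5. P0: store L4 := 36  bus=[BusRdX]  L4: P0=M P1=I P2=I P3=I  mem[L4]=20
6. P3: load  L2  bus=[BusRd]  L2: P0=I P1=I P2=I P3=E  mem[L2]=80
7. P2: load  L0  bus=[BusRd]  L0: P0=I P1=O P2=S P3=I  mem[L0]=15
8. P3: store L0 := 69  bus=[BusRdX,Flush]  L0: P0=I P1=I P2=I P3=M  mem[L0]=50
9. P1: load  L0  bus=[BusRd]  L0: P0=I P1=S P2=I P3=O  mem[L0]=50
10. P2: load  L2  bus=[BusRd]  L2: P0=I P1=I P2=S P3=S  mem[L2]=80
11. P2: load  L2  bus=[-]  L2: P0=I P1=I P2=S P3=S  mem[L2]=80
12. P0: load  L3  bus=[BusRd]  L3: P0=S P1=I P2=O P3=I  mem[L3]=80
13. P3: load  L0  bus=[-]  L0: P0=I P1=S P2=I P3=O  mem[L0]=50
14. P3: load  L0  bus=[-]  L0: P0=I P1=S P2=I P3=O  mem[L0]=50
15. P1: load  L2  bus=[BusRd]  L2: P0=I P1=S P2=S P3=S  mem[L2]=80
16. P1: load  L0  bus=[-]  L0: P0=I P1=S P2=I P3=O  mem[L0]=50
17. P1: store L0 := 57  bus=[BusUpgr,Flush]  L0: P0=I P1=M P2=I P3=I  mem[L0]=69
18. P1: load  L0  bus=[-]  L0: P0=I P1=M P2=I P3=I  mem[L0]=69
19. P3: load  L4  bus=[BusRd]  L4: P0=O P1=I P2=I P3=S  mem[L4]=20
20. P2: store L4 := 25  bus=[BusRdX,Flush]  L4: P0=I P1=I P2=M P3=I  mem[L4]=36
21. P1: store L4 := 80  bus=[BusRdX,Flush]  L4: P0=I P1=M P2=I P3=I  mem[L4]=25
22. P3: load  L0  bus=[BusRd]  L0: P0=I P1=O P2=I P3=S  mem[L0]=69
23. P2: store L0 := 76  bus=[BusRdX,Flush]  L0: P0=I P1=I P2=M P3=I  mem[L0]=57
24. P2: load  L2  bus=[-]  L2: P0=I P1=S P2=S P3=S  mem[L2]=80
25. P0: load  L0  bus=[BusRd]  L0: P0=S P1=I P2=O P3=I  mem[L0]=57
26. P3: load  L0  bus=[BusRd]  L0: P0=S P1=I P2=O P3=S  mem[L0]=57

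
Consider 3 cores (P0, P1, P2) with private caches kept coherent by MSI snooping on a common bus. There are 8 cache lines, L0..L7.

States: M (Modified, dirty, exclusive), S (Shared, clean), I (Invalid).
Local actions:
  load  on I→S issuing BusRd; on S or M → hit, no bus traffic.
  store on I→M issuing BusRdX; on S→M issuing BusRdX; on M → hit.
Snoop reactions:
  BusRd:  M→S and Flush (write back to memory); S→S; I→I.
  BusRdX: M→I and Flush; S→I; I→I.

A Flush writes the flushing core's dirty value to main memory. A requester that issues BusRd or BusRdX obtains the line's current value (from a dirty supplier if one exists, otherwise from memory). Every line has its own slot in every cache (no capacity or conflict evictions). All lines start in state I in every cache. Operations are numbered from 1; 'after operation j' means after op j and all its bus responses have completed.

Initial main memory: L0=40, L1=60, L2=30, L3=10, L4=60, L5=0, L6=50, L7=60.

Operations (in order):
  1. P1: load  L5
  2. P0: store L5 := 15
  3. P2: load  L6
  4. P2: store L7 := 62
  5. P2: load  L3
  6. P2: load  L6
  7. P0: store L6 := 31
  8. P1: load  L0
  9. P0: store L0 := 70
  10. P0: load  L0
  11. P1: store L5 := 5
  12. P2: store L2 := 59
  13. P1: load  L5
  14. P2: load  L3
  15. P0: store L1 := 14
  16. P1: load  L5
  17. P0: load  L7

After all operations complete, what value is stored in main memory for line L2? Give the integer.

[1] P1: load  L5 | P0:I, P1:S(0), P2:I | bus: BusRd
[2] P0: store L5 := 15 | P0:M(15), P1:I, P2:I | bus: BusRdX
[3] P2: load  L6 | P0:I, P1:I, P2:S(50) | bus: BusRd
[4] P2: store L7 := 62 | P0:I, P1:I, P2:M(62) | bus: BusRdX
[5] P2: load  L3 | P0:I, P1:I, P2:S(10) | bus: BusRd
[6] P2: load  L6 | P0:I, P1:I, P2:S(50) | bus: none
[7] P0: store L6 := 31 | P0:M(31), P1:I, P2:I | bus: BusRdX
[8] P1: load  L0 | P0:I, P1:S(40), P2:I | bus: BusRd
[9] P0: store L0 := 70 | P0:M(70), P1:I, P2:I | bus: BusRdX
[10] P0: load  L0 | P0:M(70), P1:I, P2:I | bus: none
[11] P1: store L5 := 5 | P0:I, P1:M(5), P2:I | bus: BusRdX,Flush
[12] P2: store L2 := 59 | P0:I, P1:I, P2:M(59) | bus: BusRdX
[13] P1: load  L5 | P0:I, P1:M(5), P2:I | bus: none
[14] P2: load  L3 | P0:I, P1:I, P2:S(10) | bus: none
[15] P0: store L1 := 14 | P0:M(14), P1:I, P2:I | bus: BusRdX
[16] P1: load  L5 | P0:I, P1:M(5), P2:I | bus: none
[17] P0: load  L7 | P0:S(62), P1:I, P2:S(62) | bus: BusRd,Flush

memory[L2] = 30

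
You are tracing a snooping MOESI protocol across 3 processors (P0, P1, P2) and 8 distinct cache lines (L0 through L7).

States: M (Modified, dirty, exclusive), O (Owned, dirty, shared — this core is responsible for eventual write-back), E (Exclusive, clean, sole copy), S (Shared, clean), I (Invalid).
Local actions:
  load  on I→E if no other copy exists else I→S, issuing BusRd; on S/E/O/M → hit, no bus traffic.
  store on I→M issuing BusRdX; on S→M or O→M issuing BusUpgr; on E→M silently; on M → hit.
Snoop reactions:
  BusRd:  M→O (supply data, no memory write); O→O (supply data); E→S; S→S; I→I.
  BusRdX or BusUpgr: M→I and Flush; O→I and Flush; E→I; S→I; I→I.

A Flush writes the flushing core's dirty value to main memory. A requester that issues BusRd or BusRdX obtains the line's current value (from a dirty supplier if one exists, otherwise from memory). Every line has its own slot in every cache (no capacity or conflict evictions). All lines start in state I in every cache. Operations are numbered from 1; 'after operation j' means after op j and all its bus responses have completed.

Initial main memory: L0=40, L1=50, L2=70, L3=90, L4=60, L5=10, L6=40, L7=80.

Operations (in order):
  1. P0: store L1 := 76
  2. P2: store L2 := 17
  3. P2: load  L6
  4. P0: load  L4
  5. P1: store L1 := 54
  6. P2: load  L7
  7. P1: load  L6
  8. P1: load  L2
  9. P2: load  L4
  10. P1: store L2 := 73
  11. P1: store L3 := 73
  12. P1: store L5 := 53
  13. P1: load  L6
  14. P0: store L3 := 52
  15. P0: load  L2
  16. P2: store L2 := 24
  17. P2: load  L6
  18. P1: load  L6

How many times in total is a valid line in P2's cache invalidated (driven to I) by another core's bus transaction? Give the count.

invalidations = 1

1. P0: store L1 := 76  bus=[BusRdX]  L1: P0=M P1=I P2=I  mem[L1]=50
2. P2: store L2 := 17  bus=[BusRdX]  L2: P0=I P1=I P2=M  mem[L2]=70
3. P2: load  L6  bus=[BusRd]  L6: P0=I P1=I P2=E  mem[L6]=40
4. P0: load  L4  bus=[BusRd]  L4: P0=E P1=I P2=I  mem[L4]=60
5. P1: store L1 := 54  bus=[BusRdX,Flush]  L1: P0=I P1=M P2=I  mem[L1]=76
6. P2: load  L7  bus=[BusRd]  L7: P0=I P1=I P2=E  mem[L7]=80
7. P1: load  L6  bus=[BusRd]  L6: P0=I P1=S P2=S  mem[L6]=40
8. P1: load  L2  bus=[BusRd]  L2: P0=I P1=S P2=O  mem[L2]=70
9. P2: load  L4  bus=[BusRd]  L4: P0=S P1=I P2=S  mem[L4]=60
10. P1: store L2 := 73  bus=[BusUpgr,Flush]  L2: P0=I P1=M P2=I  mem[L2]=17
11. P1: store L3 := 73  bus=[BusRdX]  L3: P0=I P1=M P2=I  mem[L3]=90
12. P1: store L5 := 53  bus=[BusRdX]  L5: P0=I P1=M P2=I  mem[L5]=10
13. P1: load  L6  bus=[-]  L6: P0=I P1=S P2=S  mem[L6]=40
14. P0: store L3 := 52  bus=[BusRdX,Flush]  L3: P0=M P1=I P2=I  mem[L3]=73
15. P0: load  L2  bus=[BusRd]  L2: P0=S P1=O P2=I  mem[L2]=17
16. P2: store L2 := 24  bus=[BusRdX,Flush]  L2: P0=I P1=I P2=M  mem[L2]=73
17. P2: load  L6  bus=[-]  L6: P0=I P1=S P2=S  mem[L6]=40
18. P1: load  L6  bus=[-]  L6: P0=I P1=S P2=S  mem[L6]=40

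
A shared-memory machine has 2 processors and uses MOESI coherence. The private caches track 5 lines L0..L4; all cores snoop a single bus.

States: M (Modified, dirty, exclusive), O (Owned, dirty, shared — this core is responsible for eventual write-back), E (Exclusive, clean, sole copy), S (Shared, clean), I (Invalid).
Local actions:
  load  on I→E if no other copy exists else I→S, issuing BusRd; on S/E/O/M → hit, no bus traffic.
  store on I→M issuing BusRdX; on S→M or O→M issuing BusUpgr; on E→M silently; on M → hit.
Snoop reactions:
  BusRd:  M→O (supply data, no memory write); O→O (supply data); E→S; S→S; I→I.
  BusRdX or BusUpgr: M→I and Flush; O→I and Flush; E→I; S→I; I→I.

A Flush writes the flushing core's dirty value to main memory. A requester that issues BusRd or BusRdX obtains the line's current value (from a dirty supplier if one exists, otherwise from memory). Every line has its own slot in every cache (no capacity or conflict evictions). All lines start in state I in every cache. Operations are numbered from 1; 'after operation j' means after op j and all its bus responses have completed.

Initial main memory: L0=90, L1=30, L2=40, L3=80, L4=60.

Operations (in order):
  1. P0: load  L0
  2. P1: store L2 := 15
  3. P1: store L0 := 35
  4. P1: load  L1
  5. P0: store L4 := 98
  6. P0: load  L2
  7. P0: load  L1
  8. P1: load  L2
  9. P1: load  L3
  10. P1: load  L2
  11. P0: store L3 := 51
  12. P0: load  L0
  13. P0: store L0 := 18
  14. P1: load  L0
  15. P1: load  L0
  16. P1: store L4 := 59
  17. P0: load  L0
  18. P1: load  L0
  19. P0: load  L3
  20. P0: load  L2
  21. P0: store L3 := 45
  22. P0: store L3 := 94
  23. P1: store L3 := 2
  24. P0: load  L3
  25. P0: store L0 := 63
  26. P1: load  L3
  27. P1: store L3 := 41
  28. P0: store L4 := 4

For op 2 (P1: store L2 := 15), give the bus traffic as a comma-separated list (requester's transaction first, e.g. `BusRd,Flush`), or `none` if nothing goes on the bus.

  op1 P0: load  L0 → E/I on L0; bus BusRd; mem=90
  op2 P1: store L2 := 15 → I/M on L2; bus BusRdX; mem=40
  op3 P1: store L0 := 35 → I/M on L0; bus BusRdX; mem=90
  op4 P1: load  L1 → I/E on L1; bus BusRd; mem=30
  op5 P0: store L4 := 98 → M/I on L4; bus BusRdX; mem=60
  op6 P0: load  L2 → S/O on L2; bus BusRd; mem=40
  op7 P0: load  L1 → S/S on L1; bus BusRd; mem=30
  op8 P1: load  L2 → S/O on L2; bus (none); mem=40
  op9 P1: load  L3 → I/E on L3; bus BusRd; mem=80
  op10 P1: load  L2 → S/O on L2; bus (none); mem=40
  op11 P0: store L3 := 51 → M/I on L3; bus BusRdX; mem=80
  op12 P0: load  L0 → S/O on L0; bus BusRd; mem=90
  op13 P0: store L0 := 18 → M/I on L0; bus BusUpgr Flush; mem=35
  op14 P1: load  L0 → O/S on L0; bus BusRd; mem=35
  op15 P1: load  L0 → O/S on L0; bus (none); mem=35
  op16 P1: store L4 := 59 → I/M on L4; bus BusRdX Flush; mem=98
  op17 P0: load  L0 → O/S on L0; bus (none); mem=35
  op18 P1: load  L0 → O/S on L0; bus (none); mem=35
  op19 P0: load  L3 → M/I on L3; bus (none); mem=80
  op20 P0: load  L2 → S/O on L2; bus (none); mem=40
  op21 P0: store L3 := 45 → M/I on L3; bus (none); mem=80
  op22 P0: store L3 := 94 → M/I on L3; bus (none); mem=80
  op23 P1: store L3 := 2 → I/M on L3; bus BusRdX Flush; mem=94
  op24 P0: load  L3 → S/O on L3; bus BusRd; mem=94
  op25 P0: store L0 := 63 → M/I on L0; bus BusUpgr; mem=35
  op26 P1: load  L3 → S/O on L3; bus (none); mem=94
  op27 P1: store L3 := 41 → I/M on L3; bus BusUpgr; mem=94
  op28 P0: store L4 := 4 → M/I on L4; bus BusRdX Flush; mem=59

bus = BusRdX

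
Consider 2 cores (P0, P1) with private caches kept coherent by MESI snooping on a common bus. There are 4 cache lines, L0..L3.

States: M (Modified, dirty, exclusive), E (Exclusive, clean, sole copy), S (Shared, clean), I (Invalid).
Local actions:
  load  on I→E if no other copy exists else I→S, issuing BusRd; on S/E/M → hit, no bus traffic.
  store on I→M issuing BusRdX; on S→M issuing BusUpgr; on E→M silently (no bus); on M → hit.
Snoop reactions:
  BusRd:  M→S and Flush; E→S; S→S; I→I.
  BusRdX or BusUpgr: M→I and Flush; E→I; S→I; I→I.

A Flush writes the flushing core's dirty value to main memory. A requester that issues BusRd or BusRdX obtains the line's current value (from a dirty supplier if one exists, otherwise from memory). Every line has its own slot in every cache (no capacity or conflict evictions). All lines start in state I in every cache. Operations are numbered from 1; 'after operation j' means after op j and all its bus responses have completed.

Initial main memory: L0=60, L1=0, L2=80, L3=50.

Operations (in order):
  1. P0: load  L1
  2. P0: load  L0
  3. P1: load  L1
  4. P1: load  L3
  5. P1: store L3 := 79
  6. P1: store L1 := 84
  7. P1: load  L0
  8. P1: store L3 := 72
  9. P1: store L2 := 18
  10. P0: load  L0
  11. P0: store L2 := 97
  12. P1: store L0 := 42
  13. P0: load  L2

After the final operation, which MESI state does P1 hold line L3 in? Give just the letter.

state = M

[1] P0: load  L1 | P0:E(0), P1:I | bus: BusRd
[2] P0: load  L0 | P0:E(60), P1:I | bus: BusRd
[3] P1: load  L1 | P0:S(0), P1:S(0) | bus: BusRd
[4] P1: load  L3 | P0:I, P1:E(50) | bus: BusRd
[5] P1: store L3 := 79 | P0:I, P1:M(79) | bus: none
[6] P1: store L1 := 84 | P0:I, P1:M(84) | bus: BusUpgr
[7] P1: load  L0 | P0:S(60), P1:S(60) | bus: BusRd
[8] P1: store L3 := 72 | P0:I, P1:M(72) | bus: none
[9] P1: store L2 := 18 | P0:I, P1:M(18) | bus: BusRdX
[10] P0: load  L0 | P0:S(60), P1:S(60) | bus: none
[11] P0: store L2 := 97 | P0:M(97), P1:I | bus: BusRdX,Flush
[12] P1: store L0 := 42 | P0:I, P1:M(42) | bus: BusUpgr
[13] P0: load  L2 | P0:M(97), P1:I | bus: none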